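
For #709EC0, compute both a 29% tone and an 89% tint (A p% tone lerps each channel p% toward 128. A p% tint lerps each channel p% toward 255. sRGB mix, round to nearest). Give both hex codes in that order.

#7595AD, #EFF4F8

#709EC0 is rgb(112, 158, 192).
29% tone:
  R: 112 + 0.29×(128−112) = 112 + 4.64 = 116.64 → 117
  G: 158 + 0.29×(128−158) = 158 − 8.7 = 149.3 → 149
  B: 192 + 0.29×(128−192) = 192 − 18.56 = 173.44 → 173
  → #7595AD
89% tint:
  R: 112 + 0.89×(255−112) = 112 + 127.27 = 239.27 → 239
  G: 158 + 86.33 = 244.33 → 244
  B: 192 + 0.89×(255−192) = 192 + 56.07 = 248.07 → 248
  → #EFF4F8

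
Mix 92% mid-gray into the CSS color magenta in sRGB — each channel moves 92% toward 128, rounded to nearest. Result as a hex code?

#8A768A

CSS magenta is rgb(255, 0, 255).
A 92% tone moves each channel 92% toward 128:
  R: 255 + 0.92×(128−255) = 255 − 116.84 = 138.16 → 138
  G: 0 + 117.76 = 117.76 → 118
  B: 255 − 116.84 = 138.16 → 138
rgb(138, 118, 138) = #8A768A.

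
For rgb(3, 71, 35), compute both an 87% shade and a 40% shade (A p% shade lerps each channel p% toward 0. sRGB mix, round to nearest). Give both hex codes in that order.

87% shade:
  R: 3 + 0.87×(0−3) = 3 − 2.61 = 0.39 → 0
  G: 71 + 0.87×(0−71) = 71 − 61.77 = 9.23 → 9
  B: 35 − 30.45 = 4.55 → 5
  → #000905
40% shade:
  R: 3 − 1.2 = 1.8 → 2
  G: 71 − 28.4 = 42.6 → 43
  B: 35 + 0.4×(0−35) = 35 − 14 = 21 → 21
  → #022b15

#000905, #022b15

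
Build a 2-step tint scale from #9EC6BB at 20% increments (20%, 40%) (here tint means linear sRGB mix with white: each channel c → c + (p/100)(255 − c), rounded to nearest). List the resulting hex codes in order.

#B1D1C9, #C5DDD6

#9EC6BB is rgb(158, 198, 187).
20%: (158 + 19.4 = 177.4→177, 198 + 11.4 = 209.4→209, 187 + 13.6 = 200.6→201) → #B1D1C9
40%: (158 + 38.8 = 196.8→197, 198 + 22.8 = 220.8→221, 187 + 27.2 = 214.2→214) → #C5DDD6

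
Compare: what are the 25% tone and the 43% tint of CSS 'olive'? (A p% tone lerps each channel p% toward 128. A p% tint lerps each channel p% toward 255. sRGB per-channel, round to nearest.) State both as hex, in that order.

CSS olive is rgb(128, 128, 0).
25% tone:
  R: 128 + 0.25×(128−128) = 128 + 0 = 128 → 128
  G: 128 + 0 = 128 → 128
  B: 0 + 0.25×(128−0) = 0 + 32 = 32 → 32
  → #808020
43% tint:
  R: 128 + 0.43×(255−128) = 128 + 54.61 = 182.61 → 183
  G: 128 + 0.43×(255−128) = 128 + 54.61 = 182.61 → 183
  B: 0 + 109.65 = 109.65 → 110
  → #B7B76E

#808020, #B7B76E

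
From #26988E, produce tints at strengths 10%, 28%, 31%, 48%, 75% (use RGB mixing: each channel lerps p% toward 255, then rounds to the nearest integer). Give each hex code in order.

#3CA299, #63B5AE, #69B8B1, #8EC9C4, #C9E5E3

#26988E is rgb(38, 152, 142).
10%: (38 + 21.7 = 59.7→60, 152 + 10.3 = 162.3→162, 142 + 11.3 = 153.3→153) → #3CA299
28%: (38 + 60.76 = 98.76→99, 152 + 28.84 = 180.84→181, 142 + 31.64 = 173.64→174) → #63B5AE
31%: (38 + 67.27 = 105.27→105, 152 + 31.93 = 183.93→184, 142 + 35.03 = 177.03→177) → #69B8B1
48%: (38 + 104.16 = 142.16→142, 152 + 49.44 = 201.44→201, 142 + 54.24 = 196.24→196) → #8EC9C4
75%: (38 + 162.75 = 200.75→201, 152 + 77.25 = 229.25→229, 142 + 84.75 = 226.75→227) → #C9E5E3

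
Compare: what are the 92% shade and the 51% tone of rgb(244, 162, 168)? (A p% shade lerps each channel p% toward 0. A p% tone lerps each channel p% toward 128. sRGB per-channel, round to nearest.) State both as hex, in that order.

92% shade:
  R: 244 − 224.48 = 19.52 → 20
  G: 162 − 149.04 = 12.96 → 13
  B: 168 − 154.56 = 13.44 → 13
  → #140D0D
51% tone:
  R: 244 + 0.51×(128−244) = 244 − 59.16 = 184.84 → 185
  G: 162 − 17.34 = 144.66 → 145
  B: 168 − 20.4 = 147.6 → 148
  → #B99194

#140D0D, #B99194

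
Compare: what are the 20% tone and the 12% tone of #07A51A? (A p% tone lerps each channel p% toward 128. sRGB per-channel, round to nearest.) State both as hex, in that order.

#1F9E2E, #16A126

#07A51A is rgb(7, 165, 26).
20% tone:
  R: 7 + 0.2×(128−7) = 7 + 24.2 = 31.2 → 31
  G: 165 + 0.2×(128−165) = 165 − 7.4 = 157.6 → 158
  B: 26 + 0.2×(128−26) = 26 + 20.4 = 46.4 → 46
  → #1F9E2E
12% tone:
  R: 7 + 0.12×(128−7) = 7 + 14.52 = 21.52 → 22
  G: 165 + 0.12×(128−165) = 165 − 4.44 = 160.56 → 161
  B: 26 + 12.24 = 38.24 → 38
  → #16A126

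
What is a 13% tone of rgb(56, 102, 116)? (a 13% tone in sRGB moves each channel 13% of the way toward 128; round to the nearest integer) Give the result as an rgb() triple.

rgb(65, 105, 118)

Lerp each channel 13% toward 128:
  R: 56 + 9.36 = 65.36 → 65
  G: 102 + 0.13×(128−102) = 102 + 3.38 = 105.38 → 105
  B: 116 + 0.13×(128−116) = 116 + 1.56 = 117.56 → 118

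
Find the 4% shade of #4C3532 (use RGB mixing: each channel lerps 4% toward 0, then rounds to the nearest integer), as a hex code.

#493330

#4C3532 is rgb(76, 53, 50).
Lerp each channel 4% toward 0:
  R: 76 + 0.04×(0−76) = 76 − 3.04 = 72.96 → 73
  G: 53 + 0.04×(0−53) = 53 − 2.12 = 50.88 → 51
  B: 50 + 0.04×(0−50) = 50 − 2 = 48 → 48
rgb(73, 51, 48) = #493330.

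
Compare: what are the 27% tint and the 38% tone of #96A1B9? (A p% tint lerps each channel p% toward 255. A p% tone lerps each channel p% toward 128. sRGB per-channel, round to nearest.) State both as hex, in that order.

#B2BACC, #8E94A3

#96A1B9 is rgb(150, 161, 185).
27% tint:
  R: 150 + 0.27×(255−150) = 150 + 28.35 = 178.35 → 178
  G: 161 + 0.27×(255−161) = 161 + 25.38 = 186.38 → 186
  B: 185 + 18.9 = 203.9 → 204
  → #B2BACC
38% tone:
  R: 150 + 0.38×(128−150) = 150 − 8.36 = 141.64 → 142
  G: 161 − 12.54 = 148.46 → 148
  B: 185 + 0.38×(128−185) = 185 − 21.66 = 163.34 → 163
  → #8E94A3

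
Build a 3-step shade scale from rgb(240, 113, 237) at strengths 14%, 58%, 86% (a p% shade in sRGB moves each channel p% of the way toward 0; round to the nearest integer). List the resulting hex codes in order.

#ce61cc, #652f64, #221021

14%: (240 − 33.6 = 206.4→206, 113 − 15.82 = 97.18→97, 237 − 33.18 = 203.82→204) → #ce61cc
58%: (240 − 139.2 = 100.8→101, 113 − 65.54 = 47.46→47, 237 − 137.46 = 99.54→100) → #652f64
86%: (240 − 206.4 = 33.6→34, 113 − 97.18 = 15.82→16, 237 − 203.82 = 33.18→33) → #221021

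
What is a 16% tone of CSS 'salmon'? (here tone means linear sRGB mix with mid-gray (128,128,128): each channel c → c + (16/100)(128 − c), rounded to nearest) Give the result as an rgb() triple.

rgb(230, 128, 116)

CSS salmon is rgb(250, 128, 114).
Lerp each channel 16% toward 128:
  R: 250 − 19.52 = 230.48 → 230
  G: 128 + 0.16×(128−128) = 128 + 0 = 128 → 128
  B: 114 + 0.16×(128−114) = 114 + 2.24 = 116.24 → 116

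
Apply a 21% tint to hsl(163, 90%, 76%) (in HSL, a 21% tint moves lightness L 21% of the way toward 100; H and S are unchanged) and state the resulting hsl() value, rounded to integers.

L moves 21% from 76 toward 100: 76 + 5.04 = 81.04 → 81.
H and S are unchanged.

hsl(163, 90%, 81%)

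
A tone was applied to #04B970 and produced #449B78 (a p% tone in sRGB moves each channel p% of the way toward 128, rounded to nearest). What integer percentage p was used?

#04B970 is rgb(4, 185, 112); #449B78 is rgb(68, 155, 120).
On the R channel (widest range): 68 ≈ 4 + (p/100)(128 − 4), so p ≈ 100×(68 − 4)/(128 − 4) = 6400/124 = 51.61.
p = 52 reproduces all three channels after rounding.

52%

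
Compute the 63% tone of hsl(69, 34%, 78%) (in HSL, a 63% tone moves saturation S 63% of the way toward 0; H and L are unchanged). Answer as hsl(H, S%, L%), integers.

hsl(69, 13%, 78%)

S moves 63% from 34 toward 0: 34 − 21.42 = 12.58 → 13.
H and L are unchanged.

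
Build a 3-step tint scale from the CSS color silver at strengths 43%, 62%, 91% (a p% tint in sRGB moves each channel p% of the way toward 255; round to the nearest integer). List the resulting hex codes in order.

#dbdbdb, #e7e7e7, #f9f9f9

CSS silver is rgb(192, 192, 192).
43%: (192 + 27.09 = 219.09→219, 192 + 27.09 = 219.09→219, 192 + 27.09 = 219.09→219) → #dbdbdb
62%: (192 + 39.06 = 231.06→231, 192 + 39.06 = 231.06→231, 192 + 39.06 = 231.06→231) → #e7e7e7
91%: (192 + 57.33 = 249.33→249, 192 + 57.33 = 249.33→249, 192 + 57.33 = 249.33→249) → #f9f9f9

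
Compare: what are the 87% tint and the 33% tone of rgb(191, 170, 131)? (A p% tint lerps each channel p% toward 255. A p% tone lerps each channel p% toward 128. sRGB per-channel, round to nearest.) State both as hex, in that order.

87% tint:
  R: 191 + 0.87×(255−191) = 191 + 55.68 = 246.68 → 247
  G: 170 + 0.87×(255−170) = 170 + 73.95 = 243.95 → 244
  B: 131 + 0.87×(255−131) = 131 + 107.88 = 238.88 → 239
  → #F7F4EF
33% tone:
  R: 191 − 20.79 = 170.21 → 170
  G: 170 + 0.33×(128−170) = 170 − 13.86 = 156.14 → 156
  B: 131 + 0.33×(128−131) = 131 − 0.99 = 130.01 → 130
  → #AA9C82

#F7F4EF, #AA9C82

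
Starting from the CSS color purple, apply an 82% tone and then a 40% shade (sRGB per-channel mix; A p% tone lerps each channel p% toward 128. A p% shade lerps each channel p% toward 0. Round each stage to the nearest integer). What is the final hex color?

#4D3F4D

CSS purple is rgb(128, 0, 128).
An 82% tone moves each channel 82% toward 128:
  R: 128 + 0.82×(128−128) = 128 + 0 = 128 → 128
  G: 0 + 104.96 = 104.96 → 105
  B: 128 + 0.82×(128−128) = 128 + 0 = 128 → 128
After the tone: rgb(128, 105, 128) = #806980.
A 40% shade moves each channel 40% toward 0:
  R: 128 − 51.2 = 76.8 → 77
  G: 105 − 42 = 63 → 63
  B: 128 + 0.4×(0−128) = 128 − 51.2 = 76.8 → 77
rgb(77, 63, 77) = #4D3F4D.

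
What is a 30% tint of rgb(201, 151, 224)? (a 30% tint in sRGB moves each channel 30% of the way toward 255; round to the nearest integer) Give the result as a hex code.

#D9B6E9

Lerp each channel 30% toward 255:
  R: 201 + 0.3×(255−201) = 201 + 16.2 = 217.2 → 217
  G: 151 + 0.3×(255−151) = 151 + 31.2 = 182.2 → 182
  B: 224 + 0.3×(255−224) = 224 + 9.3 = 233.3 → 233
rgb(217, 182, 233) = #D9B6E9.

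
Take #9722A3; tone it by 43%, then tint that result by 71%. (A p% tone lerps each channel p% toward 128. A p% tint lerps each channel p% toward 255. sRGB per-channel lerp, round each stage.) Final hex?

#9722A3 is rgb(151, 34, 163).
Lerp each channel 43% toward 128:
  R: 151 + 0.43×(128−151) = 151 − 9.89 = 141.11 → 141
  G: 34 + 0.43×(128−34) = 34 + 40.42 = 74.42 → 74
  B: 163 + 0.43×(128−163) = 163 − 15.05 = 147.95 → 148
After the tone: rgb(141, 74, 148) = #8D4A94.
Per channel, c → c + 0.71(255 − c):
  R: 141 + 0.71×(255−141) = 141 + 80.94 = 221.94 → 222
  G: 74 + 128.51 = 202.51 → 203
  B: 148 + 75.97 = 223.97 → 224
rgb(222, 203, 224) = #DECBE0.

#DECBE0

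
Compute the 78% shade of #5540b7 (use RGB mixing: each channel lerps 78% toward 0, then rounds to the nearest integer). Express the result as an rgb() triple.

#5540b7 is rgb(85, 64, 183).
A 78% shade moves each channel 78% toward 0:
  R: 85 + 0.78×(0−85) = 85 − 66.3 = 18.7 → 19
  G: 64 − 49.92 = 14.08 → 14
  B: 183 + 0.78×(0−183) = 183 − 142.74 = 40.26 → 40

rgb(19, 14, 40)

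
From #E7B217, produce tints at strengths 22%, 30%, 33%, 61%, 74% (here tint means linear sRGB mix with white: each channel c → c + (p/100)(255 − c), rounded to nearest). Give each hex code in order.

#ECC34A, #EEC95D, #EFCB64, #F6E1A5, #F9EBC3

#E7B217 is rgb(231, 178, 23).
22%: (231 + 5.28 = 236.28→236, 178 + 16.94 = 194.94→195, 23 + 51.04 = 74.04→74) → #ECC34A
30%: (231 + 7.2 = 238.2→238, 178 + 23.1 = 201.1→201, 23 + 69.6 = 92.6→93) → #EEC95D
33%: (231 + 7.92 = 238.92→239, 178 + 25.41 = 203.41→203, 23 + 76.56 = 99.56→100) → #EFCB64
61%: (231 + 14.64 = 245.64→246, 178 + 46.97 = 224.97→225, 23 + 141.52 = 164.52→165) → #F6E1A5
74%: (231 + 17.76 = 248.76→249, 178 + 56.98 = 234.98→235, 23 + 171.68 = 194.68→195) → #F9EBC3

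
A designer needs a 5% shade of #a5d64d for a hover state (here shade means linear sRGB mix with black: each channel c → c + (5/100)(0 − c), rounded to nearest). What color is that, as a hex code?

#9dcb49

#a5d64d is rgb(165, 214, 77).
Per channel, c → c + 0.05(0 − c):
  R: 165 + 0.05×(0−165) = 165 − 8.25 = 156.75 → 157
  G: 214 + 0.05×(0−214) = 214 − 10.7 = 203.3 → 203
  B: 77 + 0.05×(0−77) = 77 − 3.85 = 73.15 → 73
rgb(157, 203, 73) = #9dcb49.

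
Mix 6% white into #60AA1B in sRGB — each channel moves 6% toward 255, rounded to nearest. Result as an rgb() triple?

#60AA1B is rgb(96, 170, 27).
Per channel, c → c + 0.06(255 − c):
  R: 96 + 0.06×(255−96) = 96 + 9.54 = 105.54 → 106
  G: 170 + 5.1 = 175.1 → 175
  B: 27 + 13.68 = 40.68 → 41

rgb(106, 175, 41)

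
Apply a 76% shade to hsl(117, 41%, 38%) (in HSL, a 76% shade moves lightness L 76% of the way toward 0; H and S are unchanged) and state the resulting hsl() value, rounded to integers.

hsl(117, 41%, 9%)

L moves 76% from 38 toward 0: 38 − 28.88 = 9.12 → 9.
H and S are unchanged.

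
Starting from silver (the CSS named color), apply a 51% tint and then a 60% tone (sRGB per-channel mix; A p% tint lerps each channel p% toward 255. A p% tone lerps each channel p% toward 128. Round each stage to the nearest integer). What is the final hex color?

CSS silver is rgb(192, 192, 192).
Lerp each channel 51% toward 255:
  R: 192 + 32.13 = 224.13 → 224
  G: 192 + 32.13 = 224.13 → 224
  B: 192 + 0.51×(255−192) = 192 + 32.13 = 224.13 → 224
After the tint: rgb(224, 224, 224) = #e0e0e0.
A 60% tone moves each channel 60% toward 128:
  R: 224 − 57.6 = 166.4 → 166
  G: 224 − 57.6 = 166.4 → 166
  B: 224 − 57.6 = 166.4 → 166
rgb(166, 166, 166) = #a6a6a6.

#a6a6a6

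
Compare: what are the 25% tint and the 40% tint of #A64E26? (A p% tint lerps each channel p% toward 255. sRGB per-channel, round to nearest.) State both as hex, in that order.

#A64E26 is rgb(166, 78, 38).
25% tint:
  R: 166 + 22.25 = 188.25 → 188
  G: 78 + 0.25×(255−78) = 78 + 44.25 = 122.25 → 122
  B: 38 + 0.25×(255−38) = 38 + 54.25 = 92.25 → 92
  → #BC7A5C
40% tint:
  R: 166 + 0.4×(255−166) = 166 + 35.6 = 201.6 → 202
  G: 78 + 0.4×(255−78) = 78 + 70.8 = 148.8 → 149
  B: 38 + 86.8 = 124.8 → 125
  → #CA957D

#BC7A5C, #CA957D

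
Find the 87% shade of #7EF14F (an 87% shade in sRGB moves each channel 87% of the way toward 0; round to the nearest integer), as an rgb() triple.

#7EF14F is rgb(126, 241, 79).
An 87% shade moves each channel 87% toward 0:
  R: 126 + 0.87×(0−126) = 126 − 109.62 = 16.38 → 16
  G: 241 − 209.67 = 31.33 → 31
  B: 79 + 0.87×(0−79) = 79 − 68.73 = 10.27 → 10

rgb(16, 31, 10)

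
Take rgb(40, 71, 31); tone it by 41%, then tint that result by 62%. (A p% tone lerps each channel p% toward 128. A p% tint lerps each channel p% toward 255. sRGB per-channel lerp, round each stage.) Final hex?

Lerp each channel 41% toward 128:
  R: 40 + 0.41×(128−40) = 40 + 36.08 = 76.08 → 76
  G: 71 + 23.37 = 94.37 → 94
  B: 31 + 39.77 = 70.77 → 71
After the tone: rgb(76, 94, 71) = #4c5e47.
Per channel, c → c + 0.62(255 − c):
  R: 76 + 0.62×(255−76) = 76 + 110.98 = 186.98 → 187
  G: 94 + 99.82 = 193.82 → 194
  B: 71 + 114.08 = 185.08 → 185
rgb(187, 194, 185) = #bbc2b9.

#bbc2b9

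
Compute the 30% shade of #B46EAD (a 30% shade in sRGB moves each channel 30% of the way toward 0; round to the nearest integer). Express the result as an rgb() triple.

#B46EAD is rgb(180, 110, 173).
Lerp each channel 30% toward 0:
  R: 180 + 0.3×(0−180) = 180 − 54 = 126 → 126
  G: 110 + 0.3×(0−110) = 110 − 33 = 77 → 77
  B: 173 − 51.9 = 121.1 → 121

rgb(126, 77, 121)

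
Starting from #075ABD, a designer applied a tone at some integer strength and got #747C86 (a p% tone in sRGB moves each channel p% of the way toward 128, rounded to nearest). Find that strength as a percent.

#075ABD is rgb(7, 90, 189); #747C86 is rgb(116, 124, 134).
On the R channel (widest range): 116 ≈ 7 + (p/100)(128 − 7), so p ≈ 100×(116 − 7)/(128 − 7) = 10900/121 = 90.08.
p = 90 reproduces all three channels after rounding.

90%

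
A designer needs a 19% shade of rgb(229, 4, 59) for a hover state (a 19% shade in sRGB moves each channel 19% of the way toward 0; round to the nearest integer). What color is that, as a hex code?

#b90330

A 19% shade moves each channel 19% toward 0:
  R: 229 − 43.51 = 185.49 → 185
  G: 4 + 0.19×(0−4) = 4 − 0.76 = 3.24 → 3
  B: 59 + 0.19×(0−59) = 59 − 11.21 = 47.79 → 48
rgb(185, 3, 48) = #b90330.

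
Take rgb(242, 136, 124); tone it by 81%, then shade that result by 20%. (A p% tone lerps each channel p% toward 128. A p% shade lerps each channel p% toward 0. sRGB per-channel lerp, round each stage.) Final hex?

#786866

An 81% tone moves each channel 81% toward 128:
  R: 242 − 92.34 = 149.66 → 150
  G: 136 + 0.81×(128−136) = 136 − 6.48 = 129.52 → 130
  B: 124 + 0.81×(128−124) = 124 + 3.24 = 127.24 → 127
After the tone: rgb(150, 130, 127) = #96827F.
Per channel, c → c + 0.2(0 − c):
  R: 150 + 0.2×(0−150) = 150 − 30 = 120 → 120
  G: 130 − 26 = 104 → 104
  B: 127 + 0.2×(0−127) = 127 − 25.4 = 101.6 → 102
rgb(120, 104, 102) = #786866.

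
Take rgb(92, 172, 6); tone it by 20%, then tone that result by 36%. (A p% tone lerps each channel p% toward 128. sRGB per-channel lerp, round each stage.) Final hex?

Lerp each channel 20% toward 128:
  R: 92 + 0.2×(128−92) = 92 + 7.2 = 99.2 → 99
  G: 172 − 8.8 = 163.2 → 163
  B: 6 + 0.2×(128−6) = 6 + 24.4 = 30.4 → 30
After the tone: rgb(99, 163, 30) = #63A31E.
Lerp each channel 36% toward 128:
  R: 99 + 0.36×(128−99) = 99 + 10.44 = 109.44 → 109
  G: 163 + 0.36×(128−163) = 163 − 12.6 = 150.4 → 150
  B: 30 + 35.28 = 65.28 → 65
rgb(109, 150, 65) = #6D9641.

#6D9641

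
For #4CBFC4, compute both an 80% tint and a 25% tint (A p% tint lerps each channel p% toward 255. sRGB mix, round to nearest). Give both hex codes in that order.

#DBF2F3, #79CFD3

#4CBFC4 is rgb(76, 191, 196).
80% tint:
  R: 76 + 0.8×(255−76) = 76 + 143.2 = 219.2 → 219
  G: 191 + 0.8×(255−191) = 191 + 51.2 = 242.2 → 242
  B: 196 + 0.8×(255−196) = 196 + 47.2 = 243.2 → 243
  → #DBF2F3
25% tint:
  R: 76 + 44.75 = 120.75 → 121
  G: 191 + 16 = 207 → 207
  B: 196 + 0.25×(255−196) = 196 + 14.75 = 210.75 → 211
  → #79CFD3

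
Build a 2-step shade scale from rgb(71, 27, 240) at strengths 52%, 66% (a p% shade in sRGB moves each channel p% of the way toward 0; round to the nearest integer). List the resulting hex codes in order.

#220D73, #180952

52%: (71 − 36.92 = 34.08→34, 27 − 14.04 = 12.96→13, 240 − 124.8 = 115.2→115) → #220D73
66%: (71 − 46.86 = 24.14→24, 27 − 17.82 = 9.18→9, 240 − 158.4 = 81.6→82) → #180952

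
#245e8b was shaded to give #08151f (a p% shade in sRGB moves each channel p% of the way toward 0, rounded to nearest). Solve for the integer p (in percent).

#245e8b is rgb(36, 94, 139); #08151f is rgb(8, 21, 31).
On the B channel (widest range): 31 ≈ 139 + (p/100)(0 − 139), so p ≈ 100×(31 − 139)/(0 − 139) = -10800/-139 = 77.70.
p = 78 reproduces all three channels after rounding.

78%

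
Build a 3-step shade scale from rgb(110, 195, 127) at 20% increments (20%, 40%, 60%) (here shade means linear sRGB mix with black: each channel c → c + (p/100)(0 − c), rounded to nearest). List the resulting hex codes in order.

20%: (110 − 22 = 88→88, 195 − 39 = 156→156, 127 − 25.4 = 101.6→102) → #589c66
40%: (110 − 44 = 66→66, 195 − 78 = 117→117, 127 − 50.8 = 76.2→76) → #42754c
60%: (110 − 66 = 44→44, 195 − 117 = 78→78, 127 − 76.2 = 50.8→51) → #2c4e33

#589c66, #42754c, #2c4e33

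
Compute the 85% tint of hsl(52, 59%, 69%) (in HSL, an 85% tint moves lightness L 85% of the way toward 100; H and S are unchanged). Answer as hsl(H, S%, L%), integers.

L moves 85% from 69 toward 100: 69 + 26.35 = 95.35 → 95.
H and S are unchanged.

hsl(52, 59%, 95%)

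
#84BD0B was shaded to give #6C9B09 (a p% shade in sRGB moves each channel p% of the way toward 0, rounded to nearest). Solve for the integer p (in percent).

18%

#84BD0B is rgb(132, 189, 11); #6C9B09 is rgb(108, 155, 9).
On the G channel (widest range): 155 ≈ 189 + (p/100)(0 − 189), so p ≈ 100×(155 − 189)/(0 − 189) = -3400/-189 = 17.99.
p = 18 reproduces all three channels after rounding.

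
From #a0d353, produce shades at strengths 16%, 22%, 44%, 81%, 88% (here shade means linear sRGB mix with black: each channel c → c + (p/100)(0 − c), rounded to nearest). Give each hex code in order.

#86b146, #7da541, #5a762e, #1e2810, #13190a

#a0d353 is rgb(160, 211, 83).
16%: (160 − 25.6 = 134.4→134, 211 − 33.76 = 177.24→177, 83 − 13.28 = 69.72→70) → #86b146
22%: (160 − 35.2 = 124.8→125, 211 − 46.42 = 164.58→165, 83 − 18.26 = 64.74→65) → #7da541
44%: (160 − 70.4 = 89.6→90, 211 − 92.84 = 118.16→118, 83 − 36.52 = 46.48→46) → #5a762e
81%: (160 − 129.6 = 30.4→30, 211 − 170.91 = 40.09→40, 83 − 67.23 = 15.77→16) → #1e2810
88%: (160 − 140.8 = 19.2→19, 211 − 185.68 = 25.32→25, 83 − 73.04 = 9.96→10) → #13190a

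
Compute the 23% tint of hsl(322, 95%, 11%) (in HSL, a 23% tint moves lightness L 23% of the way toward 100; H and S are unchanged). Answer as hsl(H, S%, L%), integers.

L moves 23% from 11 toward 100: 11 + 20.47 = 31.47 → 31.
H and S are unchanged.

hsl(322, 95%, 31%)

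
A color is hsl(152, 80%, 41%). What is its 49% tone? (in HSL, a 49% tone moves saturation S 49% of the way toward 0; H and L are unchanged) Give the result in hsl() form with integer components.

S moves 49% from 80 toward 0: 80 − 39.2 = 40.8 → 41.
H and L are unchanged.

hsl(152, 41%, 41%)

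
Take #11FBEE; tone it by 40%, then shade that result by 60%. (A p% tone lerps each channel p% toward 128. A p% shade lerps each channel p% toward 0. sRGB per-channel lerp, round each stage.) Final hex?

#11FBEE is rgb(17, 251, 238).
A 40% tone moves each channel 40% toward 128:
  R: 17 + 44.4 = 61.4 → 61
  G: 251 + 0.4×(128−251) = 251 − 49.2 = 201.8 → 202
  B: 238 + 0.4×(128−238) = 238 − 44 = 194 → 194
After the tone: rgb(61, 202, 194) = #3DCAC2.
Lerp each channel 60% toward 0:
  R: 61 + 0.6×(0−61) = 61 − 36.6 = 24.4 → 24
  G: 202 − 121.2 = 80.8 → 81
  B: 194 − 116.4 = 77.6 → 78
rgb(24, 81, 78) = #18514E.

#18514E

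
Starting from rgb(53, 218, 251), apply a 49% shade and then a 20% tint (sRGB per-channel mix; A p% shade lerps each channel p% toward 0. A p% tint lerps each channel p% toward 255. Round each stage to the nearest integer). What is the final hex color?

Per channel, c → c + 0.49(0 − c):
  R: 53 + 0.49×(0−53) = 53 − 25.97 = 27.03 → 27
  G: 218 − 106.82 = 111.18 → 111
  B: 251 + 0.49×(0−251) = 251 − 122.99 = 128.01 → 128
After the shade: rgb(27, 111, 128) = #1B6F80.
Lerp each channel 20% toward 255:
  R: 27 + 0.2×(255−27) = 27 + 45.6 = 72.6 → 73
  G: 111 + 0.2×(255−111) = 111 + 28.8 = 139.8 → 140
  B: 128 + 25.4 = 153.4 → 153
rgb(73, 140, 153) = #498C99.

#498C99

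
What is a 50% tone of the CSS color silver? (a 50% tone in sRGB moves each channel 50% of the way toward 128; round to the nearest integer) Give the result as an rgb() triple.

CSS silver is rgb(192, 192, 192).
Per channel, c → c + 0.5(128 − c):
  R: 192 + 0.5×(128−192) = 192 − 32 = 160 → 160
  G: 192 + 0.5×(128−192) = 192 − 32 = 160 → 160
  B: 192 − 32 = 160 → 160

rgb(160, 160, 160)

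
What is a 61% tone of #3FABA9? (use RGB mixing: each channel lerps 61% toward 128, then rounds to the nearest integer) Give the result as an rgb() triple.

rgb(103, 145, 144)

#3FABA9 is rgb(63, 171, 169).
Per channel, c → c + 0.61(128 − c):
  R: 63 + 0.61×(128−63) = 63 + 39.65 = 102.65 → 103
  G: 171 + 0.61×(128−171) = 171 − 26.23 = 144.77 → 145
  B: 169 + 0.61×(128−169) = 169 − 25.01 = 143.99 → 144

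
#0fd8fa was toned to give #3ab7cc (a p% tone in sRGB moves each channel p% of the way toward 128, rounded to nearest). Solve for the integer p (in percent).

38%

#0fd8fa is rgb(15, 216, 250); #3ab7cc is rgb(58, 183, 204).
On the B channel (widest range): 204 ≈ 250 + (p/100)(128 − 250), so p ≈ 100×(204 − 250)/(128 − 250) = -4600/-122 = 37.70.
p = 38 reproduces all three channels after rounding.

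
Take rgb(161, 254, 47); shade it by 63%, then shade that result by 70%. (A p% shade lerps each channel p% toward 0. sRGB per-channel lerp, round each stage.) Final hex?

#121C05

Per channel, c → c + 0.63(0 − c):
  R: 161 − 101.43 = 59.57 → 60
  G: 254 + 0.63×(0−254) = 254 − 160.02 = 93.98 → 94
  B: 47 + 0.63×(0−47) = 47 − 29.61 = 17.39 → 17
After the shade: rgb(60, 94, 17) = #3C5E11.
Lerp each channel 70% toward 0:
  R: 60 − 42 = 18 → 18
  G: 94 − 65.8 = 28.2 → 28
  B: 17 + 0.7×(0−17) = 17 − 11.9 = 5.1 → 5
rgb(18, 28, 5) = #121C05.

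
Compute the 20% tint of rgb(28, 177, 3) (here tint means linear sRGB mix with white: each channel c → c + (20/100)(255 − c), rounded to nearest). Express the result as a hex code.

A 20% tint moves each channel 20% toward 255:
  R: 28 + 45.4 = 73.4 → 73
  G: 177 + 0.2×(255−177) = 177 + 15.6 = 192.6 → 193
  B: 3 + 0.2×(255−3) = 3 + 50.4 = 53.4 → 53
rgb(73, 193, 53) = #49C135.

#49C135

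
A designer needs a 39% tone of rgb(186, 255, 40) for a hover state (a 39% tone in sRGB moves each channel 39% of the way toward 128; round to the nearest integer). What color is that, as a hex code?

#A3CD4A

Lerp each channel 39% toward 128:
  R: 186 − 22.62 = 163.38 → 163
  G: 255 + 0.39×(128−255) = 255 − 49.53 = 205.47 → 205
  B: 40 + 34.32 = 74.32 → 74
rgb(163, 205, 74) = #A3CD4A.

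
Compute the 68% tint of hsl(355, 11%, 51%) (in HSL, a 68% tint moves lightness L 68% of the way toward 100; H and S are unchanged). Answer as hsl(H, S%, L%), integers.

hsl(355, 11%, 84%)

L moves 68% from 51 toward 100: 51 + 33.32 = 84.32 → 84.
H and S are unchanged.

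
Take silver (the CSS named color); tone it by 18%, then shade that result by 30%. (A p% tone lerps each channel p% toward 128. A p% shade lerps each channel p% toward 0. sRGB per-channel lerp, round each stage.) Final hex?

CSS silver is rgb(192, 192, 192).
Lerp each channel 18% toward 128:
  R: 192 − 11.52 = 180.48 → 180
  G: 192 + 0.18×(128−192) = 192 − 11.52 = 180.48 → 180
  B: 192 + 0.18×(128−192) = 192 − 11.52 = 180.48 → 180
After the tone: rgb(180, 180, 180) = #B4B4B4.
Lerp each channel 30% toward 0:
  R: 180 + 0.3×(0−180) = 180 − 54 = 126 → 126
  G: 180 + 0.3×(0−180) = 180 − 54 = 126 → 126
  B: 180 + 0.3×(0−180) = 180 − 54 = 126 → 126
rgb(126, 126, 126) = #7E7E7E.

#7E7E7E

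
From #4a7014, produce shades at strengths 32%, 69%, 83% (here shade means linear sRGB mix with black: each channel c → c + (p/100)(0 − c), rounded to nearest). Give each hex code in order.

#4a7014 is rgb(74, 112, 20).
32%: (74 − 23.68 = 50.32→50, 112 − 35.84 = 76.16→76, 20 − 6.4 = 13.6→14) → #324c0e
69%: (74 − 51.06 = 22.94→23, 112 − 77.28 = 34.72→35, 20 − 13.8 = 6.2→6) → #172306
83%: (74 − 61.42 = 12.58→13, 112 − 92.96 = 19.04→19, 20 − 16.6 = 3.4→3) → #0d1303

#324c0e, #172306, #0d1303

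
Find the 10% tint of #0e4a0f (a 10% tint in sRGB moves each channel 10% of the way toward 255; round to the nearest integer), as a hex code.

#0e4a0f is rgb(14, 74, 15).
Per channel, c → c + 0.1(255 − c):
  R: 14 + 0.1×(255−14) = 14 + 24.1 = 38.1 → 38
  G: 74 + 18.1 = 92.1 → 92
  B: 15 + 0.1×(255−15) = 15 + 24 = 39 → 39
rgb(38, 92, 39) = #265c27.

#265c27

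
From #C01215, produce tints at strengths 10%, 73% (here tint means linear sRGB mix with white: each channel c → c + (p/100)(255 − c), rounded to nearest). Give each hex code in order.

#C62A2C, #EEBFC0

#C01215 is rgb(192, 18, 21).
10%: (192 + 6.3 = 198.3→198, 18 + 23.7 = 41.7→42, 21 + 23.4 = 44.4→44) → #C62A2C
73%: (192 + 45.99 = 237.99→238, 18 + 173.01 = 191.01→191, 21 + 170.82 = 191.82→192) → #EEBFC0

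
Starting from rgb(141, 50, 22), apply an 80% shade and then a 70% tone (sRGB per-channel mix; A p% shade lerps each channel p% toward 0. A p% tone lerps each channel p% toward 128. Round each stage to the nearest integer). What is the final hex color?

#625D5B

Per channel, c → c + 0.8(0 − c):
  R: 141 + 0.8×(0−141) = 141 − 112.8 = 28.2 → 28
  G: 50 − 40 = 10 → 10
  B: 22 + 0.8×(0−22) = 22 − 17.6 = 4.4 → 4
After the shade: rgb(28, 10, 4) = #1C0A04.
A 70% tone moves each channel 70% toward 128:
  R: 28 + 70 = 98 → 98
  G: 10 + 0.7×(128−10) = 10 + 82.6 = 92.6 → 93
  B: 4 + 86.8 = 90.8 → 91
rgb(98, 93, 91) = #625D5B.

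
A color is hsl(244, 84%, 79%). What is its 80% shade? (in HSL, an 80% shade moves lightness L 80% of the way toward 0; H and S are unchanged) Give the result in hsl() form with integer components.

L moves 80% from 79 toward 0: 79 − 63.2 = 15.8 → 16.
H and S are unchanged.

hsl(244, 84%, 16%)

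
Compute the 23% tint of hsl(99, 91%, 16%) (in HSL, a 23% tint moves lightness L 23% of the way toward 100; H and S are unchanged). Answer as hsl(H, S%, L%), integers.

hsl(99, 91%, 35%)

L moves 23% from 16 toward 100: 16 + 19.32 = 35.32 → 35.
H and S are unchanged.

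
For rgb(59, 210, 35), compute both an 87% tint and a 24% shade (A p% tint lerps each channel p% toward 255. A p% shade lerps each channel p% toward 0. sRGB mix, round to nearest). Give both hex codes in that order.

#E6F9E2, #2DA01B

87% tint:
  R: 59 + 170.52 = 229.52 → 230
  G: 210 + 39.15 = 249.15 → 249
  B: 35 + 191.4 = 226.4 → 226
  → #E6F9E2
24% shade:
  R: 59 + 0.24×(0−59) = 59 − 14.16 = 44.84 → 45
  G: 210 − 50.4 = 159.6 → 160
  B: 35 − 8.4 = 26.6 → 27
  → #2DA01B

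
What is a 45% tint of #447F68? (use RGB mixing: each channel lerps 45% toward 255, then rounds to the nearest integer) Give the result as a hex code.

#447F68 is rgb(68, 127, 104).
A 45% tint moves each channel 45% toward 255:
  R: 68 + 0.45×(255−68) = 68 + 84.15 = 152.15 → 152
  G: 127 + 57.6 = 184.6 → 185
  B: 104 + 0.45×(255−104) = 104 + 67.95 = 171.95 → 172
rgb(152, 185, 172) = #98B9AC.

#98B9AC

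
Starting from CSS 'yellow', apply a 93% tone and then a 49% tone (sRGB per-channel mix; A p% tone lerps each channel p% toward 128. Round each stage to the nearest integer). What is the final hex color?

CSS yellow is rgb(255, 255, 0).
A 93% tone moves each channel 93% toward 128:
  R: 255 + 0.93×(128−255) = 255 − 118.11 = 136.89 → 137
  G: 255 − 118.11 = 136.89 → 137
  B: 0 + 119.04 = 119.04 → 119
After the tone: rgb(137, 137, 119) = #898977.
A 49% tone moves each channel 49% toward 128:
  R: 137 + 0.49×(128−137) = 137 − 4.41 = 132.59 → 133
  G: 137 + 0.49×(128−137) = 137 − 4.41 = 132.59 → 133
  B: 119 + 4.41 = 123.41 → 123
rgb(133, 133, 123) = #85857B.

#85857B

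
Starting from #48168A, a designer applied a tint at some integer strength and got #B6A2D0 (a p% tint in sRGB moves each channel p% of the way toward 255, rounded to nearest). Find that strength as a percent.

60%

#48168A is rgb(72, 22, 138); #B6A2D0 is rgb(182, 162, 208).
On the G channel (widest range): 162 ≈ 22 + (p/100)(255 − 22), so p ≈ 100×(162 − 22)/(255 − 22) = 14000/233 = 60.09.
p = 60 reproduces all three channels after rounding.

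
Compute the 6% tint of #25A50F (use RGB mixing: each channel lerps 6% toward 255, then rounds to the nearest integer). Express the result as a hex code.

#32AA1D

#25A50F is rgb(37, 165, 15).
Lerp each channel 6% toward 255:
  R: 37 + 0.06×(255−37) = 37 + 13.08 = 50.08 → 50
  G: 165 + 5.4 = 170.4 → 170
  B: 15 + 14.4 = 29.4 → 29
rgb(50, 170, 29) = #32AA1D.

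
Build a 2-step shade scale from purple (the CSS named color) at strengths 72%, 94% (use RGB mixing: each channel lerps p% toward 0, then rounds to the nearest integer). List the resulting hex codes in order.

CSS purple is rgb(128, 0, 128).
72%: (128 − 92.16 = 35.84→36, 0→0, 128 − 92.16 = 35.84→36) → #240024
94%: (128 − 120.32 = 7.68→8, 0→0, 128 − 120.32 = 7.68→8) → #080008

#240024, #080008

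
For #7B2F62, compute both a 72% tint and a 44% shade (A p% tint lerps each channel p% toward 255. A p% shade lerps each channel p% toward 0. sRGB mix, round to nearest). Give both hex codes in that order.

#7B2F62 is rgb(123, 47, 98).
72% tint:
  R: 123 + 0.72×(255−123) = 123 + 95.04 = 218.04 → 218
  G: 47 + 0.72×(255−47) = 47 + 149.76 = 196.76 → 197
  B: 98 + 113.04 = 211.04 → 211
  → #DAC5D3
44% shade:
  R: 123 − 54.12 = 68.88 → 69
  G: 47 − 20.68 = 26.32 → 26
  B: 98 + 0.44×(0−98) = 98 − 43.12 = 54.88 → 55
  → #451A37

#DAC5D3, #451A37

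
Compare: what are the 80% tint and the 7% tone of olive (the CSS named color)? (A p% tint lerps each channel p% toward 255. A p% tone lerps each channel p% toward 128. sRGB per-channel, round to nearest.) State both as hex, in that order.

CSS olive is rgb(128, 128, 0).
80% tint:
  R: 128 + 0.8×(255−128) = 128 + 101.6 = 229.6 → 230
  G: 128 + 0.8×(255−128) = 128 + 101.6 = 229.6 → 230
  B: 0 + 0.8×(255−0) = 0 + 204 = 204 → 204
  → #E6E6CC
7% tone:
  R: 128 + 0 = 128 → 128
  G: 128 + 0.07×(128−128) = 128 + 0 = 128 → 128
  B: 0 + 0.07×(128−0) = 0 + 8.96 = 8.96 → 9
  → #808009

#E6E6CC, #808009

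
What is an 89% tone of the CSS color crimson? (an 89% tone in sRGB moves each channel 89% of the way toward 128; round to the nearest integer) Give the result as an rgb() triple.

rgb(138, 116, 121)

CSS crimson is rgb(220, 20, 60).
An 89% tone moves each channel 89% toward 128:
  R: 220 − 81.88 = 138.12 → 138
  G: 20 + 0.89×(128−20) = 20 + 96.12 = 116.12 → 116
  B: 60 + 0.89×(128−60) = 60 + 60.52 = 120.52 → 121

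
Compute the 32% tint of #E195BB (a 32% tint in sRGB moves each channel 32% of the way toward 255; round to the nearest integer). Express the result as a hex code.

#E195BB is rgb(225, 149, 187).
A 32% tint moves each channel 32% toward 255:
  R: 225 + 0.32×(255−225) = 225 + 9.6 = 234.6 → 235
  G: 149 + 33.92 = 182.92 → 183
  B: 187 + 21.76 = 208.76 → 209
rgb(235, 183, 209) = #EBB7D1.

#EBB7D1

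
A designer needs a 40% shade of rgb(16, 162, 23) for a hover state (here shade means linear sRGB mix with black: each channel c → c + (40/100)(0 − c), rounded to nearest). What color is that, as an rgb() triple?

A 40% shade moves each channel 40% toward 0:
  R: 16 + 0.4×(0−16) = 16 − 6.4 = 9.6 → 10
  G: 162 + 0.4×(0−162) = 162 − 64.8 = 97.2 → 97
  B: 23 + 0.4×(0−23) = 23 − 9.2 = 13.8 → 14

rgb(10, 97, 14)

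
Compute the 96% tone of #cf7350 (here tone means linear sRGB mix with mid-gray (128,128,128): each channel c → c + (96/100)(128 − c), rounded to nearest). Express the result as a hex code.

#837f7e

#cf7350 is rgb(207, 115, 80).
A 96% tone moves each channel 96% toward 128:
  R: 207 − 75.84 = 131.16 → 131
  G: 115 + 0.96×(128−115) = 115 + 12.48 = 127.48 → 127
  B: 80 + 46.08 = 126.08 → 126
rgb(131, 127, 126) = #837f7e.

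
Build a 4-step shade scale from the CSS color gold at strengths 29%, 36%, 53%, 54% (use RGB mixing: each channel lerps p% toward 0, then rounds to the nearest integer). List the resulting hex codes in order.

CSS gold is rgb(255, 215, 0).
29%: (255 − 73.95 = 181.05→181, 215 − 62.35 = 152.65→153, 0→0) → #b59900
36%: (255 − 91.8 = 163.2→163, 215 − 77.4 = 137.6→138, 0→0) → #a38a00
53%: (255 − 135.15 = 119.85→120, 215 − 113.95 = 101.05→101, 0→0) → #786500
54%: (255 − 137.7 = 117.3→117, 215 − 116.1 = 98.9→99, 0→0) → #756300

#b59900, #a38a00, #786500, #756300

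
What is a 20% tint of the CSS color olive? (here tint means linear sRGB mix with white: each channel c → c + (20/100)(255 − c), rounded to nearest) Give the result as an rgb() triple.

CSS olive is rgb(128, 128, 0).
Lerp each channel 20% toward 255:
  R: 128 + 0.2×(255−128) = 128 + 25.4 = 153.4 → 153
  G: 128 + 0.2×(255−128) = 128 + 25.4 = 153.4 → 153
  B: 0 + 0.2×(255−0) = 0 + 51 = 51 → 51

rgb(153, 153, 51)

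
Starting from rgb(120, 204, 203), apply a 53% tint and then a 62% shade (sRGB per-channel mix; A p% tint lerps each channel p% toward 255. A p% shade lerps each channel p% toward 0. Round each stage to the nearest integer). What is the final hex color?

A 53% tint moves each channel 53% toward 255:
  R: 120 + 0.53×(255−120) = 120 + 71.55 = 191.55 → 192
  G: 204 + 0.53×(255−204) = 204 + 27.03 = 231.03 → 231
  B: 203 + 0.53×(255−203) = 203 + 27.56 = 230.56 → 231
After the tint: rgb(192, 231, 231) = #C0E7E7.
Lerp each channel 62% toward 0:
  R: 192 − 119.04 = 72.96 → 73
  G: 231 − 143.22 = 87.78 → 88
  B: 231 + 0.62×(0−231) = 231 − 143.22 = 87.78 → 88
rgb(73, 88, 88) = #495858.

#495858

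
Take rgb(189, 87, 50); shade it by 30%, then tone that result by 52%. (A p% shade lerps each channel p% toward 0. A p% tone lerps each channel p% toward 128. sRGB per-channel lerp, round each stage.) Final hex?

Lerp each channel 30% toward 0:
  R: 189 + 0.3×(0−189) = 189 − 56.7 = 132.3 → 132
  G: 87 − 26.1 = 60.9 → 61
  B: 50 + 0.3×(0−50) = 50 − 15 = 35 → 35
After the shade: rgb(132, 61, 35) = #843D23.
A 52% tone moves each channel 52% toward 128:
  R: 132 + 0.52×(128−132) = 132 − 2.08 = 129.92 → 130
  G: 61 + 0.52×(128−61) = 61 + 34.84 = 95.84 → 96
  B: 35 + 48.36 = 83.36 → 83
rgb(130, 96, 83) = #826053.

#826053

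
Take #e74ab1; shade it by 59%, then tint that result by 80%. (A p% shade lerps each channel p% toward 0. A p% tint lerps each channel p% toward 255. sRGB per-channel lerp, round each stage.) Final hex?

#dfd2db

#e74ab1 is rgb(231, 74, 177).
A 59% shade moves each channel 59% toward 0:
  R: 231 + 0.59×(0−231) = 231 − 136.29 = 94.71 → 95
  G: 74 + 0.59×(0−74) = 74 − 43.66 = 30.34 → 30
  B: 177 + 0.59×(0−177) = 177 − 104.43 = 72.57 → 73
After the shade: rgb(95, 30, 73) = #5f1e49.
An 80% tint moves each channel 80% toward 255:
  R: 95 + 128 = 223 → 223
  G: 30 + 0.8×(255−30) = 30 + 180 = 210 → 210
  B: 73 + 145.6 = 218.6 → 219
rgb(223, 210, 219) = #dfd2db.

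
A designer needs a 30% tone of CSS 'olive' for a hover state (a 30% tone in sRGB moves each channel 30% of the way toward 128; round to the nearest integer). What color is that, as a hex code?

#808026

CSS olive is rgb(128, 128, 0).
Lerp each channel 30% toward 128:
  R: 128 + 0 = 128 → 128
  G: 128 + 0.3×(128−128) = 128 + 0 = 128 → 128
  B: 0 + 38.4 = 38.4 → 38
rgb(128, 128, 38) = #808026.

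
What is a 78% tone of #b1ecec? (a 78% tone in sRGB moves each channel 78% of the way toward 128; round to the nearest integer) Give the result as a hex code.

#b1ecec is rgb(177, 236, 236).
Per channel, c → c + 0.78(128 − c):
  R: 177 + 0.78×(128−177) = 177 − 38.22 = 138.78 → 139
  G: 236 + 0.78×(128−236) = 236 − 84.24 = 151.76 → 152
  B: 236 − 84.24 = 151.76 → 152
rgb(139, 152, 152) = #8b9898.

#8b9898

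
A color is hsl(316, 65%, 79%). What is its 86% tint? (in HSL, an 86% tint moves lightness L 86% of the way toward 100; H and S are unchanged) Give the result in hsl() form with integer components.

hsl(316, 65%, 97%)

L moves 86% from 79 toward 100: 79 + 18.06 = 97.06 → 97.
H and S are unchanged.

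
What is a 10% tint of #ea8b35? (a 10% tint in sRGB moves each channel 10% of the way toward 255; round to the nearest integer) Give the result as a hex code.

#ea8b35 is rgb(234, 139, 53).
Lerp each channel 10% toward 255:
  R: 234 + 0.1×(255−234) = 234 + 2.1 = 236.1 → 236
  G: 139 + 11.6 = 150.6 → 151
  B: 53 + 20.2 = 73.2 → 73
rgb(236, 151, 73) = #ec9749.

#ec9749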